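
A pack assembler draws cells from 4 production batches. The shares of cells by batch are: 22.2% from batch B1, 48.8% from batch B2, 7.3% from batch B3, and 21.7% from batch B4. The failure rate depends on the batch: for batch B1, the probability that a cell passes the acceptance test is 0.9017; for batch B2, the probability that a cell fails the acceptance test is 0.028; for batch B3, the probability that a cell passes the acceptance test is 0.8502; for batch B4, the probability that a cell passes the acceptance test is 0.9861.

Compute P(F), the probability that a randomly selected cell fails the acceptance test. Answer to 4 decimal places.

P(F|B1) = 1 − 0.9017 = 0.0983.
P(F|B3) = 1 − 0.8502 = 0.1498.
P(F|B4) = 1 − 0.9861 = 0.0139.
P(F) = P(F|B1)·P(B1) + P(F|B2)·P(B2) + P(F|B3)·P(B3) + P(F|B4)·P(B4)
      = 0.0983·0.222 + 0.028·0.488 + 0.1498·0.073 + 0.0139·0.217
      = 0.0218226 + 0.013664 + 0.0109354 + 0.0030163 = 0.0494383

P(F) ≈ 0.0494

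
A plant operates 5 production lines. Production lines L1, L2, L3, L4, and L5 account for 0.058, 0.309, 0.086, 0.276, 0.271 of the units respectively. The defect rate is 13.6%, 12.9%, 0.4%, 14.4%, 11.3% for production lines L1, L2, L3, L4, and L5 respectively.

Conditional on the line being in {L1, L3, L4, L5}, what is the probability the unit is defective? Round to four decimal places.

0.1137

Let S = {L1, L3, L4, L5}.
P(S) = 0.058 + 0.086 + 0.276 + 0.271 = 0.691.
P(D ∩ S) = 0.136·0.058 + 0.004·0.086 + 0.144·0.276 + 0.113·0.271 = 0.007888 + 0.000344 + 0.039744 + 0.030623 = 0.078599.
P(D | S) = 0.078599 / 0.691 = 0.113747…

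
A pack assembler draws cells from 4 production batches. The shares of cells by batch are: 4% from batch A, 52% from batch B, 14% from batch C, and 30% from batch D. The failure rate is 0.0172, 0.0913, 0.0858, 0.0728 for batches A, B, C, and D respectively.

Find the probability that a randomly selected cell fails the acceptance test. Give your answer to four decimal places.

0.0820

P(F) = P(F|A)·P(A) + P(F|B)·P(B) + P(F|C)·P(C) + P(F|D)·P(D)
      = 0.0172·0.04 + 0.0913·0.52 + 0.0858·0.14 + 0.0728·0.3
      = 0.000688 + 0.047476 + 0.012012 + 0.02184 = 0.082016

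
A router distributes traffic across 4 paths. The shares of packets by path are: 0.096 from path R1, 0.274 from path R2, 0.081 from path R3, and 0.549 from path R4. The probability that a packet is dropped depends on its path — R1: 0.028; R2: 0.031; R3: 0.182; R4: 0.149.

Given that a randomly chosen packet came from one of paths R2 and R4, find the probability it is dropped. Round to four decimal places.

0.1097

Let S = {R2, R4}.
P(S) = 0.274 + 0.549 = 0.823.
P(L ∩ S) = 0.031·0.274 + 0.149·0.549 = 0.008494 + 0.081801 = 0.090295.
P(L | S) = 0.090295 / 0.823 = 0.109714…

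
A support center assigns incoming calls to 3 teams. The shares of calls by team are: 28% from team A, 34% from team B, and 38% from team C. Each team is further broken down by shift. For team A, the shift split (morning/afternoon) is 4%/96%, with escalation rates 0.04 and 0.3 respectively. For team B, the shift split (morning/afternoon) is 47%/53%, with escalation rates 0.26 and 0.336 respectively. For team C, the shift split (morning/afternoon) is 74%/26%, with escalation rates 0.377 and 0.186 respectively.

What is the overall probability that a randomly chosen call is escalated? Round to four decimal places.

P(E) ≈ 0.3076

P(E|A) = 0.04·0.04 + 0.96·0.3 = 0.0016 + 0.288 = 0.2896
P(E|B) = 0.47·0.26 + 0.53·0.336 = 0.1222 + 0.17808 = 0.30028
P(E|C) = 0.74·0.377 + 0.26·0.186 = 0.27898 + 0.04836 = 0.32734
By total probability over the outer partition,
P(E) = 0.28·0.2896 + 0.34·0.30028 + 0.38·0.32734
      = 0.081088 + 0.1020952 + 0.1243892 = 0.3075724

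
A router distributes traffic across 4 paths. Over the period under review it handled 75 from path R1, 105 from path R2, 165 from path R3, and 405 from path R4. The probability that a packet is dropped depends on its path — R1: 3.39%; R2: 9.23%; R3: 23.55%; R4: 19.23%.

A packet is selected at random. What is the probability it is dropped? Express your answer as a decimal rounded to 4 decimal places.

P(L) ≈ 0.1720

Total: 75 + 105 + 165 + 405 = 750.
P(R1) = 75/750 = 0.1. P(R2) = 105/750 = 0.14. P(R3) = 165/750 = 0.22. P(R4) = 405/750 = 0.54.
P(L) = P(L|R1)·P(R1) + P(L|R2)·P(R2) + P(L|R3)·P(R3) + P(L|R4)·P(R4)
      = 0.0339·0.1 + 0.0923·0.14 + 0.2355·0.22 + 0.1923·0.54
      = 0.00339 + 0.012922 + 0.05181 + 0.103842 = 0.171964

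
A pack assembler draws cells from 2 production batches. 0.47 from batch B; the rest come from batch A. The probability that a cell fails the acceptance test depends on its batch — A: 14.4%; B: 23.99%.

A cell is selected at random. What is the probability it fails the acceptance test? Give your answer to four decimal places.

P(A) = 1 − (0.47) = 0.53.
P(F) = P(F|A)·P(A) + P(F|B)·P(B)
      = 0.144·0.53 + 0.2399·0.47
      = 0.07632 + 0.112753 = 0.189073

P(F) ≈ 0.1891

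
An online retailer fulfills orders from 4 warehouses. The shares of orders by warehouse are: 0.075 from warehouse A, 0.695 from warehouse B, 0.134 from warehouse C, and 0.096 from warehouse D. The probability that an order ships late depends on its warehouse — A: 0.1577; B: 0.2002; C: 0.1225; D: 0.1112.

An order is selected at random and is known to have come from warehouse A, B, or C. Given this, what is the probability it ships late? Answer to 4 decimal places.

Let S = {A, B, C}.
P(S) = 0.075 + 0.695 + 0.134 = 0.904.
P(L ∩ S) = 0.1577·0.075 + 0.2002·0.695 + 0.1225·0.134 = 0.0118275 + 0.139139 + 0.016415 = 0.1673815.
P(L | S) = 0.1673815 / 0.904 = 0.185157…

P(L|S) ≈ 0.1852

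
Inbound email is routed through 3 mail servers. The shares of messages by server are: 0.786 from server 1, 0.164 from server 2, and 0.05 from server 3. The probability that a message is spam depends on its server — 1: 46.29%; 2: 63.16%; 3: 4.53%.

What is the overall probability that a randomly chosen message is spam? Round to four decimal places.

0.4697

P(S) = P(S|1)·P(1) + P(S|2)·P(2) + P(S|3)·P(3)
      = 0.4629·0.786 + 0.6316·0.164 + 0.0453·0.05
      = 0.3638394 + 0.1035824 + 0.002265 = 0.4696868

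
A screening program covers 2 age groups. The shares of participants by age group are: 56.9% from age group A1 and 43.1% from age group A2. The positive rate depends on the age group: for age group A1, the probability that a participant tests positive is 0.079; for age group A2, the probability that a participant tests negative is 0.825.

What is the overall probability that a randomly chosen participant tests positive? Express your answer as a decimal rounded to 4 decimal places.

P(T|A2) = 1 − 0.825 = 0.175.
Using total probability over the partition,
P(T) = P(T|A1)·P(A1) + P(T|A2)·P(A2)
      = 0.079·0.569 + 0.175·0.431
      = 0.044951 + 0.075425 = 0.120376

0.1204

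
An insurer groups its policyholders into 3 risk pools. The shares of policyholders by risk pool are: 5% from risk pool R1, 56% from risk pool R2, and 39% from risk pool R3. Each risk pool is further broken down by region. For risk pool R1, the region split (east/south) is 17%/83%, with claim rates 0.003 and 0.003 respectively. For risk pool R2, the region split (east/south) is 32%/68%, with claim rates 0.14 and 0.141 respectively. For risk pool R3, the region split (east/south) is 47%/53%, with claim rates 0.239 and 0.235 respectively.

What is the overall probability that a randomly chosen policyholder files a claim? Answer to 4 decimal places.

P(C|R1) = 0.17·0.003 + 0.83·0.003 = 0.00051 + 0.00249 = 0.003
P(C|R2) = 0.32·0.14 + 0.68·0.141 = 0.0448 + 0.09588 = 0.14068
P(C|R3) = 0.47·0.239 + 0.53·0.235 = 0.11233 + 0.12455 = 0.23688
By total probability over the outer partition,
P(C) = 0.05·0.003 + 0.56·0.14068 + 0.39·0.23688
      = 0.00015 + 0.0787808 + 0.0923832 = 0.171314

P(C) ≈ 0.1713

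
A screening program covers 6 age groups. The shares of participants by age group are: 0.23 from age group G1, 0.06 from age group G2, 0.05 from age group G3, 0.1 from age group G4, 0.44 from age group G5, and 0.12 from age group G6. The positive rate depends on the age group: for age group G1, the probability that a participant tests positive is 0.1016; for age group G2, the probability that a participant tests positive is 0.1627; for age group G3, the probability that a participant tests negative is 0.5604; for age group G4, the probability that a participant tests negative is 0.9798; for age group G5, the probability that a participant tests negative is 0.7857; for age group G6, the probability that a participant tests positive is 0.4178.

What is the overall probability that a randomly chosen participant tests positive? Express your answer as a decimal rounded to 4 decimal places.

P(T) ≈ 0.2016

P(T|G3) = 1 − 0.5604 = 0.4396.
P(T|G4) = 1 − 0.9798 = 0.0202.
P(T|G5) = 1 − 0.7857 = 0.2143.
By the law of total probability,
P(T) = P(T|G1)·P(G1) + P(T|G2)·P(G2) + P(T|G3)·P(G3) + P(T|G4)·P(G4) + P(T|G5)·P(G5) + P(T|G6)·P(G6)
      = 0.1016·0.23 + 0.1627·0.06 + 0.4396·0.05 + 0.0202·0.1 + 0.2143·0.44 + 0.4178·0.12
      = 0.023368 + 0.009762 + 0.02198 + 0.00202 + 0.094292 + 0.050136 = 0.201558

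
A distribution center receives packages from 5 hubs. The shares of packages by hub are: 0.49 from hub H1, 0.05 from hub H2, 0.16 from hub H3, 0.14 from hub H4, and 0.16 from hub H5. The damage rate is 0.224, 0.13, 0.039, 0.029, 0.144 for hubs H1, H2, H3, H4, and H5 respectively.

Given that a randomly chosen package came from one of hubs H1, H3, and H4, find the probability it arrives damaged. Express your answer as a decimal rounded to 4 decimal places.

Let S = {H1, H3, H4}.
P(S) = 0.49 + 0.16 + 0.14 = 0.79.
P(D ∩ S) = 0.224·0.49 + 0.039·0.16 + 0.029·0.14 = 0.10976 + 0.00624 + 0.00406 = 0.12006.
P(D | S) = 0.12006 / 0.79 = 0.151975…

P(D|S) ≈ 0.1520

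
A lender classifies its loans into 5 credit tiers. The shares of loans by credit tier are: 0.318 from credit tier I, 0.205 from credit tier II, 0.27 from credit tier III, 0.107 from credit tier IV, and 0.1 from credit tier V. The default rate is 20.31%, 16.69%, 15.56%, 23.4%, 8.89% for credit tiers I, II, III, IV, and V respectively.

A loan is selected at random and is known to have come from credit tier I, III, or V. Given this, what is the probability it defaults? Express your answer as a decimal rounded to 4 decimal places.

0.1679

Let S = {I, III, V}.
P(S) = 0.318 + 0.27 + 0.1 = 0.688.
P(D ∩ S) = 0.2031·0.318 + 0.1556·0.27 + 0.0889·0.1 = 0.0645858 + 0.042012 + 0.00889 = 0.1154878.
P(D | S) = 0.1154878 / 0.688 = 0.167860…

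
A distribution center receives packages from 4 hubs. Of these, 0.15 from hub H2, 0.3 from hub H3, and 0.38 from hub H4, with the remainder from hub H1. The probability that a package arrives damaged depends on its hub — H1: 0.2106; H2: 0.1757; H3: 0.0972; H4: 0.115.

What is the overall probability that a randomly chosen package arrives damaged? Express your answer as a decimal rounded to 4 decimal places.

P(H1) = 1 − (0.15 + 0.3 + 0.38) = 0.17.
Using total probability over the partition,
P(D) = P(D|H1)·P(H1) + P(D|H2)·P(H2) + P(D|H3)·P(H3) + P(D|H4)·P(H4)
      = 0.2106·0.17 + 0.1757·0.15 + 0.0972·0.3 + 0.115·0.38
      = 0.035802 + 0.026355 + 0.02916 + 0.0437 = 0.135017

0.1350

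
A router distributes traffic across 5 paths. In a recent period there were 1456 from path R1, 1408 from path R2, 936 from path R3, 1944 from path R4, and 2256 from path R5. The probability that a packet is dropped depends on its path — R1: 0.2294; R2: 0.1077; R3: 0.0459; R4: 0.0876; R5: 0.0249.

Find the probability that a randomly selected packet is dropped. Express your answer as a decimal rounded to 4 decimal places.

Total: 1456 + 1408 + 936 + 1944 + 2256 = 8000.
P(R1) = 1456/8000 = 0.182. P(R2) = 1408/8000 = 0.176. P(R3) = 936/8000 = 0.117. P(R4) = 1944/8000 = 0.243. P(R5) = 2256/8000 = 0.282.
P(L) = P(L|R1)·P(R1) + P(L|R2)·P(R2) + P(L|R3)·P(R3) + P(L|R4)·P(R4) + P(L|R5)·P(R5)
      = 0.2294·0.182 + 0.1077·0.176 + 0.0459·0.117 + 0.0876·0.243 + 0.0249·0.282
      = 0.0417508 + 0.0189552 + 0.0053703 + 0.0212868 + 0.0070218 = 0.0943849

P(L) ≈ 0.0944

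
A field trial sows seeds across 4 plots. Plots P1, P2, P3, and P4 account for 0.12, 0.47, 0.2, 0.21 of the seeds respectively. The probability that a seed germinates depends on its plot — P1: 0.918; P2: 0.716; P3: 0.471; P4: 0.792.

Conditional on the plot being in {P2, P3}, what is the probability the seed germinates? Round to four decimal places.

Let S = {P2, P3}.
P(S) = 0.47 + 0.2 = 0.67.
P(G ∩ S) = 0.716·0.47 + 0.471·0.2 = 0.33652 + 0.0942 = 0.43072.
P(G | S) = 0.43072 / 0.67 = 0.642866…

P(G|S) ≈ 0.6429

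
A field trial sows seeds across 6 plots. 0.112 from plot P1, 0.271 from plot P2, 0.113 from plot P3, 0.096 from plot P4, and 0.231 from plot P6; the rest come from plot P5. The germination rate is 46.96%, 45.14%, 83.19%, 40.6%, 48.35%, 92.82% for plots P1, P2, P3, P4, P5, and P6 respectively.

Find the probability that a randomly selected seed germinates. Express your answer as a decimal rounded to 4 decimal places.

0.6079

P(P5) = 1 − (0.112 + 0.271 + 0.113 + 0.096 + 0.231) = 0.177.
P(G) = P(G|P1)·P(P1) + P(G|P2)·P(P2) + P(G|P3)·P(P3) + P(G|P4)·P(P4) + P(G|P5)·P(P5) + P(G|P6)·P(P6)
      = 0.4696·0.112 + 0.4514·0.271 + 0.8319·0.113 + 0.406·0.096 + 0.4835·0.177 + 0.9282·0.231
      = 0.0525952 + 0.1223294 + 0.0940047 + 0.038976 + 0.0855795 + 0.2144142 = 0.607899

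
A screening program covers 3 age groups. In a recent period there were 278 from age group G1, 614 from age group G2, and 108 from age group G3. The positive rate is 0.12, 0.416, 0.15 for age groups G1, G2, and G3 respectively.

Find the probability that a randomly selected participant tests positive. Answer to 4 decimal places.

P(T) ≈ 0.3050

Total: 278 + 614 + 108 = 1000.
P(G1) = 278/1000 = 0.278. P(G2) = 614/1000 = 0.614. P(G3) = 108/1000 = 0.108.
Summing over the partition,
P(T) = P(T|G1)·P(G1) + P(T|G2)·P(G2) + P(T|G3)·P(G3)
      = 0.12·0.278 + 0.416·0.614 + 0.15·0.108
      = 0.03336 + 0.255424 + 0.0162 = 0.304984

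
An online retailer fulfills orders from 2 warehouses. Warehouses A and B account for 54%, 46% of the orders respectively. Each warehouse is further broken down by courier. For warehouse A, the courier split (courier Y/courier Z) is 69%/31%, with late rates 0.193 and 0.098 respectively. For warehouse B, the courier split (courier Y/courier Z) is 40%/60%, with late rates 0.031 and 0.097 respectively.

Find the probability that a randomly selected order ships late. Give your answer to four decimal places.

0.1208

P(L|A) = 0.69·0.193 + 0.31·0.098 = 0.13317 + 0.03038 = 0.16355
P(L|B) = 0.4·0.031 + 0.6·0.097 = 0.0124 + 0.0582 = 0.0706
Then overall,
P(L) = 0.54·0.16355 + 0.46·0.0706
      = 0.088317 + 0.032476 = 0.120793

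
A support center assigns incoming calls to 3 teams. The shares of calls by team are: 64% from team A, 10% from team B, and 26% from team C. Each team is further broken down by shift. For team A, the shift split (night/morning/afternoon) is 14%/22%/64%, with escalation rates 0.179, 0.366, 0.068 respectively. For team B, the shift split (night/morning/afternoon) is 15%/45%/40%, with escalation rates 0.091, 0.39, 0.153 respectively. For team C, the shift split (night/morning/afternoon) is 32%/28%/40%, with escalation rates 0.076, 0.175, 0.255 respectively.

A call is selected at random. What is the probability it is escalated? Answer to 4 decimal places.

P(E|A) = 0.14·0.179 + 0.22·0.366 + 0.64·0.068 = 0.02506 + 0.08052 + 0.04352 = 0.1491
P(E|B) = 0.15·0.091 + 0.45·0.39 + 0.4·0.153 = 0.01365 + 0.1755 + 0.0612 = 0.25035
P(E|C) = 0.32·0.076 + 0.28·0.175 + 0.4·0.255 = 0.02432 + 0.049 + 0.102 = 0.17532
By total probability over the outer partition,
P(E) = 0.64·0.1491 + 0.1·0.25035 + 0.26·0.17532
      = 0.095424 + 0.025035 + 0.0455832 = 0.1660422

P(E) ≈ 0.1660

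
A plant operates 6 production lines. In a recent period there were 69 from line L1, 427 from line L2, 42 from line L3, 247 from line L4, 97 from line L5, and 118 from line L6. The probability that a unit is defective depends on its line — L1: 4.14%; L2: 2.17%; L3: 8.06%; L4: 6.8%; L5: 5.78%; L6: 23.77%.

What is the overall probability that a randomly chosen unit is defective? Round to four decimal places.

Total: 69 + 427 + 42 + 247 + 97 + 118 = 1000.
P(L1) = 69/1000 = 0.069. P(L2) = 427/1000 = 0.427. P(L3) = 42/1000 = 0.042. P(L4) = 247/1000 = 0.247. P(L5) = 97/1000 = 0.097. P(L6) = 118/1000 = 0.118.
Summing over the partition,
P(D) = P(D|L1)·P(L1) + P(D|L2)·P(L2) + P(D|L3)·P(L3) + P(D|L4)·P(L4) + P(D|L5)·P(L5) + P(D|L6)·P(L6)
      = 0.0414·0.069 + 0.0217·0.427 + 0.0806·0.042 + 0.068·0.247 + 0.0578·0.097 + 0.2377·0.118
      = 0.0028566 + 0.0092659 + 0.0033852 + 0.016796 + 0.0056066 + 0.0280486 = 0.0659589

0.0660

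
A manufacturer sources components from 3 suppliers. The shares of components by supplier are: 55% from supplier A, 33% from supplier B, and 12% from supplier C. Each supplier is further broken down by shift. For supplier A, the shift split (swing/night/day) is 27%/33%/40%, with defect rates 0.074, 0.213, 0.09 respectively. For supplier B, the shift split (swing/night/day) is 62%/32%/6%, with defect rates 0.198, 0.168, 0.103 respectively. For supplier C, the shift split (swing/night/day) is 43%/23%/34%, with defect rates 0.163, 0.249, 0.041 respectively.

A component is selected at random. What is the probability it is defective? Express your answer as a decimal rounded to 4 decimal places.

0.1467

P(D|A) = 0.27·0.074 + 0.33·0.213 + 0.4·0.09 = 0.01998 + 0.07029 + 0.036 = 0.12627
P(D|B) = 0.62·0.198 + 0.32·0.168 + 0.06·0.103 = 0.12276 + 0.05376 + 0.00618 = 0.1827
P(D|C) = 0.43·0.163 + 0.23·0.249 + 0.34·0.041 = 0.07009 + 0.05727 + 0.01394 = 0.1413
Then overall,
P(D) = 0.55·0.12627 + 0.33·0.1827 + 0.12·0.1413
      = 0.0694485 + 0.060291 + 0.016956 = 0.1466955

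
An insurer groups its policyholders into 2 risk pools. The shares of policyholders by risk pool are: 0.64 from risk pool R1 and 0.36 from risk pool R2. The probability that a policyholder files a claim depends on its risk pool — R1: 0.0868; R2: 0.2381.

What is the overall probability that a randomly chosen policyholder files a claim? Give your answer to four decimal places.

0.1413

P(C) = P(C|R1)·P(R1) + P(C|R2)·P(R2)
      = 0.0868·0.64 + 0.2381·0.36
      = 0.055552 + 0.085716 = 0.141268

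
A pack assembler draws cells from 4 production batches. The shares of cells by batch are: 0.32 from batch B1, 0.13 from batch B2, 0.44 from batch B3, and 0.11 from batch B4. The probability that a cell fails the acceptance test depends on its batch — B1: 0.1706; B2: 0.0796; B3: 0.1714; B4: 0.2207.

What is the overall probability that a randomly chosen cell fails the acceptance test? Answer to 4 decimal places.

P(F) = P(F|B1)·P(B1) + P(F|B2)·P(B2) + P(F|B3)·P(B3) + P(F|B4)·P(B4)
      = 0.1706·0.32 + 0.0796·0.13 + 0.1714·0.44 + 0.2207·0.11
      = 0.054592 + 0.010348 + 0.075416 + 0.024277 = 0.164633

P(F) ≈ 0.1646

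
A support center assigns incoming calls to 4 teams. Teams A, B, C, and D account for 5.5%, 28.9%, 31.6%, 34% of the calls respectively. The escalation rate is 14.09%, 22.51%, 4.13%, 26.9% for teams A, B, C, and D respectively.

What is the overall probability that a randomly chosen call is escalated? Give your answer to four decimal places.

P(E) = P(E|A)·P(A) + P(E|B)·P(B) + P(E|C)·P(C) + P(E|D)·P(D)
      = 0.1409·0.055 + 0.2251·0.289 + 0.0413·0.316 + 0.269·0.34
      = 0.0077495 + 0.0650539 + 0.0130508 + 0.09146 = 0.1773142

0.1773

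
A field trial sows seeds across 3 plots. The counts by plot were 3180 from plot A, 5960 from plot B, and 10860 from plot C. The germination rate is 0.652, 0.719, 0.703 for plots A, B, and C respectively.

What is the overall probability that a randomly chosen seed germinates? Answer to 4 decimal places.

Total: 3180 + 5960 + 10860 = 20000.
P(A) = 3180/20000 = 0.159. P(B) = 5960/20000 = 0.298. P(C) = 10860/20000 = 0.543.
P(G) = P(G|A)·P(A) + P(G|B)·P(B) + P(G|C)·P(C)
      = 0.652·0.159 + 0.719·0.298 + 0.703·0.543
      = 0.103668 + 0.214262 + 0.381729 = 0.699659

0.6997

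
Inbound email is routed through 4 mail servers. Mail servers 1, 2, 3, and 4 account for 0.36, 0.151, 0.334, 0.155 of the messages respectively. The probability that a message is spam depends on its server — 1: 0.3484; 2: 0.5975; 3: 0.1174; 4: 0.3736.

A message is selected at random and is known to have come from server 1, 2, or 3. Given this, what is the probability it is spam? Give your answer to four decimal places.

0.3016

Let J = {1, 2, 3}.
P(J) = 0.36 + 0.151 + 0.334 = 0.845.
P(S ∩ J) = 0.3484·0.36 + 0.5975·0.151 + 0.1174·0.334 = 0.125424 + 0.0902225 + 0.0392116 = 0.2548581.
P(S | J) = 0.2548581 / 0.845 = 0.301607…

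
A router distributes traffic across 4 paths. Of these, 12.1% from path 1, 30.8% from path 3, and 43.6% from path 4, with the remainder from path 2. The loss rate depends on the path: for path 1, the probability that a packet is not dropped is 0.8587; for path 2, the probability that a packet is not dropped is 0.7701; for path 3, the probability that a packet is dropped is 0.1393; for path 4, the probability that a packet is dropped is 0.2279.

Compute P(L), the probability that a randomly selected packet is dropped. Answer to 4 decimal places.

P(2) = 1 − (0.121 + 0.308 + 0.436) = 0.135.
P(L|1) = 1 − 0.8587 = 0.1413.
P(L|2) = 1 − 0.7701 = 0.2299.
P(L) = P(L|1)·P(1) + P(L|2)·P(2) + P(L|3)·P(3) + P(L|4)·P(4)
      = 0.1413·0.121 + 0.2299·0.135 + 0.1393·0.308 + 0.2279·0.436
      = 0.0170973 + 0.0310365 + 0.0429044 + 0.0993644 = 0.1904026

P(L) ≈ 0.1904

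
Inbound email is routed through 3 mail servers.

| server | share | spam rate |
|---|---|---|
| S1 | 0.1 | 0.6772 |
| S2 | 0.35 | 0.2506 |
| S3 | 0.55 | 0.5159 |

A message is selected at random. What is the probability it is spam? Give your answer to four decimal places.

0.4392

By the law of total probability,
P(S) = P(S|S1)·P(S1) + P(S|S2)·P(S2) + P(S|S3)·P(S3)
      = 0.6772·0.1 + 0.2506·0.35 + 0.5159·0.55
      = 0.06772 + 0.08771 + 0.283745 = 0.439175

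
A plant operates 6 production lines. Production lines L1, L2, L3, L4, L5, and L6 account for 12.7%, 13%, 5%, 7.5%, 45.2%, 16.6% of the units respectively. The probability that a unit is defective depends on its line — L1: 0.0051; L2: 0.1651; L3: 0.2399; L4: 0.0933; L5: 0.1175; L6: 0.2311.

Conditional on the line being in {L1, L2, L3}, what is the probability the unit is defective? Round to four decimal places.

P(D|S) ≈ 0.1111

Let S = {L1, L2, L3}.
P(S) = 0.127 + 0.13 + 0.05 = 0.307.
P(D ∩ S) = 0.0051·0.127 + 0.1651·0.13 + 0.2399·0.05 = 0.0006477 + 0.021463 + 0.011995 = 0.0341057.
P(D | S) = 0.0341057 / 0.307 = 0.111093…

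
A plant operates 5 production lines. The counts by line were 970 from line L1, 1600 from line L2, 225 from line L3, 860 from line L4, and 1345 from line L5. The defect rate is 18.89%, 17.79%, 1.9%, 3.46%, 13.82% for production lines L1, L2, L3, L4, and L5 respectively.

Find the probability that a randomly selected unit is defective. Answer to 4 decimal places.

0.1376

Total: 970 + 1600 + 225 + 860 + 1345 = 5000.
P(L1) = 970/5000 = 0.194. P(L2) = 1600/5000 = 0.32. P(L3) = 225/5000 = 0.045. P(L4) = 860/5000 = 0.172. P(L5) = 1345/5000 = 0.269.
Using total probability over the partition,
P(D) = P(D|L1)·P(L1) + P(D|L2)·P(L2) + P(D|L3)·P(L3) + P(D|L4)·P(L4) + P(D|L5)·P(L5)
      = 0.1889·0.194 + 0.1779·0.32 + 0.019·0.045 + 0.0346·0.172 + 0.1382·0.269
      = 0.0366466 + 0.056928 + 0.000855 + 0.0059512 + 0.0371758 = 0.1375566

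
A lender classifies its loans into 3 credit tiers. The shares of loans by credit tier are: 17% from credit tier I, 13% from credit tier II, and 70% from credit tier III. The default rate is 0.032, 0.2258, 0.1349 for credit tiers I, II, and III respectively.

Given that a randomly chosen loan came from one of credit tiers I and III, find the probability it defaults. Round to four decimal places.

Let S = {I, III}.
P(S) = 0.17 + 0.7 = 0.87.
P(D ∩ S) = 0.032·0.17 + 0.1349·0.7 = 0.00544 + 0.09443 = 0.09987.
P(D | S) = 0.09987 / 0.87 = 0.114793…

0.1148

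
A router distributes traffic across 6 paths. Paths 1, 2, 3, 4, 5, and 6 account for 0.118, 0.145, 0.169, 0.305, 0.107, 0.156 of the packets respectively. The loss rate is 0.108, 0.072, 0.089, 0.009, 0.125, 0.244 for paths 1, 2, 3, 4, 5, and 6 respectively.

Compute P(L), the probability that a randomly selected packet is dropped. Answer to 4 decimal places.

0.0924

P(L) = P(L|1)·P(1) + P(L|2)·P(2) + P(L|3)·P(3) + P(L|4)·P(4) + P(L|5)·P(5) + P(L|6)·P(6)
      = 0.108·0.118 + 0.072·0.145 + 0.089·0.169 + 0.009·0.305 + 0.125·0.107 + 0.244·0.156
      = 0.012744 + 0.01044 + 0.015041 + 0.002745 + 0.013375 + 0.038064 = 0.092409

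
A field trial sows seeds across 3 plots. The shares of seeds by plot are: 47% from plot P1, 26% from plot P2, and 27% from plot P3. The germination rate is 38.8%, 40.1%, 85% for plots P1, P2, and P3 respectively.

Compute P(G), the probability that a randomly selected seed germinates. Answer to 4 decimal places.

P(G) ≈ 0.5161

Using total probability over the partition,
P(G) = P(G|P1)·P(P1) + P(G|P2)·P(P2) + P(G|P3)·P(P3)
      = 0.388·0.47 + 0.401·0.26 + 0.85·0.27
      = 0.18236 + 0.10426 + 0.2295 = 0.51612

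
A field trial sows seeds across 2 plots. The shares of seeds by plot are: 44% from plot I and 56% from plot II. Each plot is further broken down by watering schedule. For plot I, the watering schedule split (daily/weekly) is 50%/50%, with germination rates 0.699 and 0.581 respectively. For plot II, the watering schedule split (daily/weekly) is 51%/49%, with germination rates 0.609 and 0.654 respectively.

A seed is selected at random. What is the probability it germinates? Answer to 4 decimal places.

P(G|I) = 0.5·0.699 + 0.5·0.581 = 0.3495 + 0.2905 = 0.64
P(G|II) = 0.51·0.609 + 0.49·0.654 = 0.31059 + 0.32046 = 0.63105
By total probability over the outer partition,
P(G) = 0.44·0.64 + 0.56·0.63105
      = 0.2816 + 0.353388 = 0.634988

0.6350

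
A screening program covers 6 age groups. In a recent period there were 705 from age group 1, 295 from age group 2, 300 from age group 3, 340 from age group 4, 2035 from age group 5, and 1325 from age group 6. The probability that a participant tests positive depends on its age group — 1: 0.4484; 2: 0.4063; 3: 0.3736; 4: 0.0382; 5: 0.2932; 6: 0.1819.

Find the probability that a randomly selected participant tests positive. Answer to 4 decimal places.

P(T) ≈ 0.2797

Total: 705 + 295 + 300 + 340 + 2035 + 1325 = 5000.
P(1) = 705/5000 = 0.141. P(2) = 295/5000 = 0.059. P(3) = 300/5000 = 0.06. P(4) = 340/5000 = 0.068. P(5) = 2035/5000 = 0.407. P(6) = 1325/5000 = 0.265.
By the law of total probability,
P(T) = P(T|1)·P(1) + P(T|2)·P(2) + P(T|3)·P(3) + P(T|4)·P(4) + P(T|5)·P(5) + P(T|6)·P(6)
      = 0.4484·0.141 + 0.4063·0.059 + 0.3736·0.06 + 0.0382·0.068 + 0.2932·0.407 + 0.1819·0.265
      = 0.0632244 + 0.0239717 + 0.022416 + 0.0025976 + 0.1193324 + 0.0482035 = 0.2797456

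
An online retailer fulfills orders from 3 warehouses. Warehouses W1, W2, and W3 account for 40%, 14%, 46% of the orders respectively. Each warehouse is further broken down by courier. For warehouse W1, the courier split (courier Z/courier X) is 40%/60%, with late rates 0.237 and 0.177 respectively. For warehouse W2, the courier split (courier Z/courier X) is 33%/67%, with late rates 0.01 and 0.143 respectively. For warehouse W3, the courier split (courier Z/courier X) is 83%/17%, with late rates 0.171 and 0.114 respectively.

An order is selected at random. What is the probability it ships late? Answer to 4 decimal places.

0.1685

P(L|W1) = 0.4·0.237 + 0.6·0.177 = 0.0948 + 0.1062 = 0.201
P(L|W2) = 0.33·0.01 + 0.67·0.143 = 0.0033 + 0.09581 = 0.09911
P(L|W3) = 0.83·0.171 + 0.17·0.114 = 0.14193 + 0.01938 = 0.16131
By total probability over the outer partition,
P(L) = 0.4·0.201 + 0.14·0.09911 + 0.46·0.16131
      = 0.0804 + 0.0138754 + 0.0742026 = 0.168478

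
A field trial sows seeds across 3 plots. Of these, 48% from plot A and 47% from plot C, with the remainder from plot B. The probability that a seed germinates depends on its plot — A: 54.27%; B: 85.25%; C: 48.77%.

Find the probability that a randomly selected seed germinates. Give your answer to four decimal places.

P(B) = 1 − (0.48 + 0.47) = 0.05.
P(G) = P(G|A)·P(A) + P(G|B)·P(B) + P(G|C)·P(C)
      = 0.5427·0.48 + 0.8525·0.05 + 0.4877·0.47
      = 0.260496 + 0.042625 + 0.229219 = 0.53234

P(G) ≈ 0.5323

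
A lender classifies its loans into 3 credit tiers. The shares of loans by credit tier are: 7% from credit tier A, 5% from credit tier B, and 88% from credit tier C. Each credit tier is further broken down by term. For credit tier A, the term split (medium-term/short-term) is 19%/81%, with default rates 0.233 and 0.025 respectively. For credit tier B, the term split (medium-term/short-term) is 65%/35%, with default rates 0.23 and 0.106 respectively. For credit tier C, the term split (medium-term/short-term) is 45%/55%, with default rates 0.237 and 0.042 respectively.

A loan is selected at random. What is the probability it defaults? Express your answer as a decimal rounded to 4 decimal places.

P(D|A) = 0.19·0.233 + 0.81·0.025 = 0.04427 + 0.02025 = 0.06452
P(D|B) = 0.65·0.23 + 0.35·0.106 = 0.1495 + 0.0371 = 0.1866
P(D|C) = 0.45·0.237 + 0.55·0.042 = 0.10665 + 0.0231 = 0.12975
By total probability over the outer partition,
P(D) = 0.07·0.06452 + 0.05·0.1866 + 0.88·0.12975
      = 0.0045164 + 0.00933 + 0.11418 = 0.1280264

P(D) ≈ 0.1280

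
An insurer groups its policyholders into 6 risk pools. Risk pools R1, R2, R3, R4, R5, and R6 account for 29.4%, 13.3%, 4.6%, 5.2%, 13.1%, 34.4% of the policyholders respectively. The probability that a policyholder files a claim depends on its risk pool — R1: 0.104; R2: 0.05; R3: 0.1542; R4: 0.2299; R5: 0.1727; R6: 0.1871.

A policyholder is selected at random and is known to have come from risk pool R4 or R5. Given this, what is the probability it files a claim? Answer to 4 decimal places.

Let S = {R4, R5}.
P(S) = 0.052 + 0.131 = 0.183.
P(C ∩ S) = 0.2299·0.052 + 0.1727·0.131 = 0.0119548 + 0.0226237 = 0.0345785.
P(C | S) = 0.0345785 / 0.183 = 0.188954…

0.1890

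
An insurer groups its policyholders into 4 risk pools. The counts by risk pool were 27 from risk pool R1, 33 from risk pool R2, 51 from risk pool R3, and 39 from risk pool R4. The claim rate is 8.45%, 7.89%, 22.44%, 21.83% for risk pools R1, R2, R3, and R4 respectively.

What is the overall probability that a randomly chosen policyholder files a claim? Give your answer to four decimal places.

Total: 27 + 33 + 51 + 39 = 150.
P(R1) = 27/150 = 0.18. P(R2) = 33/150 = 0.22. P(R3) = 51/150 = 0.34. P(R4) = 39/150 = 0.26.
P(C) = P(C|R1)·P(R1) + P(C|R2)·P(R2) + P(C|R3)·P(R3) + P(C|R4)·P(R4)
      = 0.0845·0.18 + 0.0789·0.22 + 0.2244·0.34 + 0.2183·0.26
      = 0.01521 + 0.017358 + 0.076296 + 0.056758 = 0.165622

0.1656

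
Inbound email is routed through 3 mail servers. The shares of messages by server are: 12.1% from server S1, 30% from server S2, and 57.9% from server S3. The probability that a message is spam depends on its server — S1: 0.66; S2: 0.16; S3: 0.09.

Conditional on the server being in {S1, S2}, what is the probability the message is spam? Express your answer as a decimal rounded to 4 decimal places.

0.3037

Let J = {S1, S2}.
P(J) = 0.121 + 0.3 = 0.421.
P(S ∩ J) = 0.66·0.121 + 0.16·0.3 = 0.07986 + 0.048 = 0.12786.
P(S | J) = 0.12786 / 0.421 = 0.303705…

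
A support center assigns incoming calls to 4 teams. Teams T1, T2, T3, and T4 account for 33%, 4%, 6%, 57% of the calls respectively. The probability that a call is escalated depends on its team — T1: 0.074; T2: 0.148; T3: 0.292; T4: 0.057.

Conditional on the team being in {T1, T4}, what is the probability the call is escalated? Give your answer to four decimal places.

Let S = {T1, T4}.
P(S) = 0.33 + 0.57 = 0.9.
P(E ∩ S) = 0.074·0.33 + 0.057·0.57 = 0.02442 + 0.03249 = 0.05691.
P(E | S) = 0.05691 / 0.9 = 0.063233…

0.0632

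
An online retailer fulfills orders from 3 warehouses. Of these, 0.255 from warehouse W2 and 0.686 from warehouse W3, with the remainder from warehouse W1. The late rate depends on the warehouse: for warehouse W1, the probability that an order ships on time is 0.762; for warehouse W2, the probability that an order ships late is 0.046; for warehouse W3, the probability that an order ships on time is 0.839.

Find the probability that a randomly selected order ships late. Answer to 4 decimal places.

P(W1) = 1 − (0.255 + 0.686) = 0.059.
P(L|W1) = 1 − 0.762 = 0.238.
P(L|W3) = 1 − 0.839 = 0.161.
Summing over the partition,
P(L) = P(L|W1)·P(W1) + P(L|W2)·P(W2) + P(L|W3)·P(W3)
      = 0.238·0.059 + 0.046·0.255 + 0.161·0.686
      = 0.014042 + 0.01173 + 0.110446 = 0.136218

0.1362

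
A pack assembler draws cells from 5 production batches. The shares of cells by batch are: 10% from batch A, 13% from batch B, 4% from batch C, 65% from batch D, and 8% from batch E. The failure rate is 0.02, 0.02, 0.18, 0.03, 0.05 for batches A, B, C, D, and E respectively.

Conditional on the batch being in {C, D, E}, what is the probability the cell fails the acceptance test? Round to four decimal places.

0.0399

Let S = {C, D, E}.
P(S) = 0.04 + 0.65 + 0.08 = 0.77.
P(F ∩ S) = 0.18·0.04 + 0.03·0.65 + 0.05·0.08 = 0.0072 + 0.0195 + 0.004 = 0.0307.
P(F | S) = 0.0307 / 0.77 = 0.039870…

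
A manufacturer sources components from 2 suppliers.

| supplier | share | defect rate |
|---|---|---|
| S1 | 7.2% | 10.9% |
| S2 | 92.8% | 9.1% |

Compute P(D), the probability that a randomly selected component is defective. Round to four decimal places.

P(D) = P(D|S1)·P(S1) + P(D|S2)·P(S2)
      = 0.109·0.072 + 0.091·0.928
      = 0.007848 + 0.084448 = 0.092296

0.0923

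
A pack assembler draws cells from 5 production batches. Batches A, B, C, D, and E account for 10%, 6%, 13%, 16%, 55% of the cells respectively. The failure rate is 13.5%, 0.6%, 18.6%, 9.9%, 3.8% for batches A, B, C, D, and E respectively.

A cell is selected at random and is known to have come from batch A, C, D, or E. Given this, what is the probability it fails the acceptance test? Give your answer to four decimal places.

0.0792

Let S = {A, C, D, E}.
P(S) = 0.1 + 0.13 + 0.16 + 0.55 = 0.94.
P(F ∩ S) = 0.135·0.1 + 0.186·0.13 + 0.099·0.16 + 0.038·0.55 = 0.0135 + 0.02418 + 0.01584 + 0.0209 = 0.07442.
P(F | S) = 0.07442 / 0.94 = 0.079170…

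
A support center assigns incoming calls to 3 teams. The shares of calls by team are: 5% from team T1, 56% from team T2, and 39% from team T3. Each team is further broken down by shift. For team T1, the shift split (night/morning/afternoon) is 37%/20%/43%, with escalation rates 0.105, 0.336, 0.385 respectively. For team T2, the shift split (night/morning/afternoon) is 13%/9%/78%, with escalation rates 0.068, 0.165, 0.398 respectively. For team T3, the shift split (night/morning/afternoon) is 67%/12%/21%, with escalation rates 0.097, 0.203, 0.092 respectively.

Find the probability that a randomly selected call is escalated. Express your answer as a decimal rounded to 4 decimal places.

0.2431

P(E|T1) = 0.37·0.105 + 0.2·0.336 + 0.43·0.385 = 0.03885 + 0.0672 + 0.16555 = 0.2716
P(E|T2) = 0.13·0.068 + 0.09·0.165 + 0.78·0.398 = 0.00884 + 0.01485 + 0.31044 = 0.33413
P(E|T3) = 0.67·0.097 + 0.12·0.203 + 0.21·0.092 = 0.06499 + 0.02436 + 0.01932 = 0.10867
By total probability over the outer partition,
P(E) = 0.05·0.2716 + 0.56·0.33413 + 0.39·0.10867
      = 0.01358 + 0.1871128 + 0.0423813 = 0.2430741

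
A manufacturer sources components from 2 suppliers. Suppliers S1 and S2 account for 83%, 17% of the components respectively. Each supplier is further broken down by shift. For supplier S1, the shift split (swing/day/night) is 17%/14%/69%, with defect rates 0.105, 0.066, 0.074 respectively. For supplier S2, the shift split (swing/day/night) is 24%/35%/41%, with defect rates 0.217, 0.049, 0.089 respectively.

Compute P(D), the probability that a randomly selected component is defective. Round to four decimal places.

P(D|S1) = 0.17·0.105 + 0.14·0.066 + 0.69·0.074 = 0.01785 + 0.00924 + 0.05106 = 0.07815
P(D|S2) = 0.24·0.217 + 0.35·0.049 + 0.41·0.089 = 0.05208 + 0.01715 + 0.03649 = 0.10572
By total probability over the outer partition,
P(D) = 0.83·0.07815 + 0.17·0.10572
      = 0.0648645 + 0.0179724 = 0.0828369

P(D) ≈ 0.0828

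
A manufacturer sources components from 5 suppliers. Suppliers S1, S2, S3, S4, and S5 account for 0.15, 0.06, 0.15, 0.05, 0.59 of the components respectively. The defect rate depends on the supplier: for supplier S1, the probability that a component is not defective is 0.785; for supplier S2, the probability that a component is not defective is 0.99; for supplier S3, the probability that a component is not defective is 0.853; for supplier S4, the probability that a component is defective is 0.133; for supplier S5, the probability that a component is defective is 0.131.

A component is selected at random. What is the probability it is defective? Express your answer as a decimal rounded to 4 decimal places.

P(D|S1) = 1 − 0.785 = 0.215.
P(D|S2) = 1 − 0.99 = 0.01.
P(D|S3) = 1 − 0.853 = 0.147.
Summing over the partition,
P(D) = P(D|S1)·P(S1) + P(D|S2)·P(S2) + P(D|S3)·P(S3) + P(D|S4)·P(S4) + P(D|S5)·P(S5)
      = 0.215·0.15 + 0.01·0.06 + 0.147·0.15 + 0.133·0.05 + 0.131·0.59
      = 0.03225 + 0.0006 + 0.02205 + 0.00665 + 0.07729 = 0.13884

0.1388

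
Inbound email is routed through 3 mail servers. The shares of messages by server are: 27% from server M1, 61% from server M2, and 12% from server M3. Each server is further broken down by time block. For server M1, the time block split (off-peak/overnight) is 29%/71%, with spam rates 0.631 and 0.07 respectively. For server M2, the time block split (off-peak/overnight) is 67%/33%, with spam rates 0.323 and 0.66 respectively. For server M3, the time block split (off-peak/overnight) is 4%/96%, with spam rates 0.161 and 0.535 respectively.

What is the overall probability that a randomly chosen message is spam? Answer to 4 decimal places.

P(S) ≈ 0.3901

P(S|M1) = 0.29·0.631 + 0.71·0.07 = 0.18299 + 0.0497 = 0.23269
P(S|M2) = 0.67·0.323 + 0.33·0.66 = 0.21641 + 0.2178 = 0.43421
P(S|M3) = 0.04·0.161 + 0.96·0.535 = 0.00644 + 0.5136 = 0.52004
Then overall,
P(S) = 0.27·0.23269 + 0.61·0.43421 + 0.12·0.52004
      = 0.0628263 + 0.2648681 + 0.0624048 = 0.3900992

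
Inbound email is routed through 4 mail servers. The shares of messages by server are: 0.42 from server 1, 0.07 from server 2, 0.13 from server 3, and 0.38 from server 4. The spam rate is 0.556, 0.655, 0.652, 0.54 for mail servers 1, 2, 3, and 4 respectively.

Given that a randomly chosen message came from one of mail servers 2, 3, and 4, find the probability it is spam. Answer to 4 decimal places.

P(S|J) ≈ 0.5790

Let J = {2, 3, 4}.
P(J) = 0.07 + 0.13 + 0.38 = 0.58.
P(S ∩ J) = 0.655·0.07 + 0.652·0.13 + 0.54·0.38 = 0.04585 + 0.08476 + 0.2052 = 0.33581.
P(S | J) = 0.33581 / 0.58 = 0.578983…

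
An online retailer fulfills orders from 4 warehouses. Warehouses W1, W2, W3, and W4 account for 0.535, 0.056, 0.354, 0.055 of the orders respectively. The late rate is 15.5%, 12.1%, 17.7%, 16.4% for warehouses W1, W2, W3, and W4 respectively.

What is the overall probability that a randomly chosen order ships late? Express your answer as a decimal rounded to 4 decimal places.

P(L) ≈ 0.1614

P(L) = P(L|W1)·P(W1) + P(L|W2)·P(W2) + P(L|W3)·P(W3) + P(L|W4)·P(W4)
      = 0.155·0.535 + 0.121·0.056 + 0.177·0.354 + 0.164·0.055
      = 0.082925 + 0.006776 + 0.062658 + 0.00902 = 0.161379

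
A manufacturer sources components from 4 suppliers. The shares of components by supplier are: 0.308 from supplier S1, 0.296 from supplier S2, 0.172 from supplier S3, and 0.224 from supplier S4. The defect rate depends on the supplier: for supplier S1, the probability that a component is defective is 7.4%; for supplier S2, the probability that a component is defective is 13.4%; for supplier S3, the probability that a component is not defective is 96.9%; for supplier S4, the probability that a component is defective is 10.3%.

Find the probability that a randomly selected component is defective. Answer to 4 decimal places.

P(D|S3) = 1 − 0.969 = 0.031.
Using total probability over the partition,
P(D) = P(D|S1)·P(S1) + P(D|S2)·P(S2) + P(D|S3)·P(S3) + P(D|S4)·P(S4)
      = 0.074·0.308 + 0.134·0.296 + 0.031·0.172 + 0.103·0.224
      = 0.022792 + 0.039664 + 0.005332 + 0.023072 = 0.09086

P(D) ≈ 0.0909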